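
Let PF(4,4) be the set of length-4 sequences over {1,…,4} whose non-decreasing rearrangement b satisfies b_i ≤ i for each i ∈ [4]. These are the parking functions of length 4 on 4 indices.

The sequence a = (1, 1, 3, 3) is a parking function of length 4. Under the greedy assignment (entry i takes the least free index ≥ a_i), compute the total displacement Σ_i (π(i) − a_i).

2

Σπ = 4·5/2 = 10 (π permutes [4]); Σa = 1+1+3+3 = 8; disp = 10−8 = 2.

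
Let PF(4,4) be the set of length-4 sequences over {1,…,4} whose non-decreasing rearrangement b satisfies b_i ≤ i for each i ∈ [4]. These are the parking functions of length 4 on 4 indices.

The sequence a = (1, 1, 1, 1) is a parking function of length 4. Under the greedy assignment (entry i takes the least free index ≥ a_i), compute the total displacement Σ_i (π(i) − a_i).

6

Σπ(i) = 1+…+4 = 10; Σa = 1+1+1+1 = 4; disp = 10−4 = 6.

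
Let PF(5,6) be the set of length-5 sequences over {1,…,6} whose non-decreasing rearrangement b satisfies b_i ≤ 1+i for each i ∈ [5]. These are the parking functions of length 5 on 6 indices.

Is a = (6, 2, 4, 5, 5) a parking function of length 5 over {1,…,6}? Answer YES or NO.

Order a: b = (2, 4, 5, 5, 6).
  b_1=2 ≤ 2
  b_2=4 > 3
  fails at i=2 ⇒ NO

NO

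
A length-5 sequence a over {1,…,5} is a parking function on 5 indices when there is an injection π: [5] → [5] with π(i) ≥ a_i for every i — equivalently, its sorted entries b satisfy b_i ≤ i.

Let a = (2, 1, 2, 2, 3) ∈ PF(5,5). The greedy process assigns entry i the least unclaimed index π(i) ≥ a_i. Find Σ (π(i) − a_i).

5

Σπ = 5·6/2 = 15 (π permutes [5]); Σa = 2+1+2+2+3 = 10; disp = 15−10 = 5.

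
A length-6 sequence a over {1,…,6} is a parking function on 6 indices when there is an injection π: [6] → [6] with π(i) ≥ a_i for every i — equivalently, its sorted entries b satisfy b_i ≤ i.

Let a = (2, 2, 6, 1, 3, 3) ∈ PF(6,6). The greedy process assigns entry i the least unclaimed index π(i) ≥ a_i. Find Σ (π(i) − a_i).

4

Σπ = 6·7/2 = 21 (π permutes [6]); Σa = 2+2+6+1+3+3 = 17; disp = 21−17 = 4.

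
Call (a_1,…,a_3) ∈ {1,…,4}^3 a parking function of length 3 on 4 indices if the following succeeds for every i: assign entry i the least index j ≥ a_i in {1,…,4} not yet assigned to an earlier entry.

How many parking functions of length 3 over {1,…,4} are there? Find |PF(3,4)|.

50

|PF(3,4)| = (4+1−3)·(4+1)^{3−1} = 2 · 25 = 50
Check (1,2,1) → sorted (1,1,2): b_i ≤ 1+i ∀i, a PF.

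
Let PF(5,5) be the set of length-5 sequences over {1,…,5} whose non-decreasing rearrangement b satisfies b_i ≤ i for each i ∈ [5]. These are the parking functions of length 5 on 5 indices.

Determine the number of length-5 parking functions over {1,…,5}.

|PF(5,5)| = 1·6^4 = 1 · 1296 = 1296
Example (1,1,3,4,5) → sorted (1,1,3,4,5): b_i ≤ i ∀i, a PF.

1296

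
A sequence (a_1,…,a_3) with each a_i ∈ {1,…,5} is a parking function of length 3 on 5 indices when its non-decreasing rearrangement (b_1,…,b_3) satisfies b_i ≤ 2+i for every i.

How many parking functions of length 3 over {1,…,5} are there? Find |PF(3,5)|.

108

|PF(3,5)| = 3·6^2 = 3·36 = 108
One tuple (4,1,1) → sorted (1,1,4): b_i ≤ 2+i ∀i, a PF.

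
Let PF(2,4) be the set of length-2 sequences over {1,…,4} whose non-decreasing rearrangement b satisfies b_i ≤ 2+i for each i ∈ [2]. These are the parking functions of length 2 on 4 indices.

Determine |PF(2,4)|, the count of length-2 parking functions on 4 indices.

15

#PF = (4−2+1)·(4+1)^(2−1) = 3×5 = 15 (Pollak)
One tuple (2,1) → sorted (1,2): b_i ≤ 2+i ∀i, a PF.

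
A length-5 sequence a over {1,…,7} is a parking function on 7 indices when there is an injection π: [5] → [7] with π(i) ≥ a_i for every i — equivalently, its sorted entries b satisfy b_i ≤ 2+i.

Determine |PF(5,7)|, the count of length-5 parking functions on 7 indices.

12288

Count = (7−5+1)·(7+1)^(5−1) = 3 · 4096 = 12288
E.g. (1,3,2,3,6) → sorted (1,2,3,3,6): b_i ≤ 2+i ∀i, a PF.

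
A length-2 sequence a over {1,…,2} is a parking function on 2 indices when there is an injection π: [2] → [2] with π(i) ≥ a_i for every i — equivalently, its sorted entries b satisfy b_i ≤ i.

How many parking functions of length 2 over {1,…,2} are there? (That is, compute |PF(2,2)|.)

|PF| = (2−2+1)·(2+1)^(2−1) = 1 · 3 = 3
Example (1,2) → sorted (1,2): b_i ≤ i ∀i, a PF.

3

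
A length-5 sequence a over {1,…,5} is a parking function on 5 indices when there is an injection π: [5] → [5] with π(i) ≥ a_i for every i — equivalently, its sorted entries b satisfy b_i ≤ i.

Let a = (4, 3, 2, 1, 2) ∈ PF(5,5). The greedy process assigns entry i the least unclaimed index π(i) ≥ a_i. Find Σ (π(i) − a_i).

Σπ = 15 ({1..5} each once); Σa = 4+3+2+1+2 = 12; disp = 15−12 = 3.

3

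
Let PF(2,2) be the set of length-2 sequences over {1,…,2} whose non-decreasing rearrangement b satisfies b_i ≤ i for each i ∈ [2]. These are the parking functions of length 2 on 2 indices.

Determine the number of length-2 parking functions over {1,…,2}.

3

#PF = (3−2)·3^(2−1) = 1·3 = 3 (Konheim–Weiss)
Example (2,1) → sorted (1,2): b_i ≤ i ∀i, a PF.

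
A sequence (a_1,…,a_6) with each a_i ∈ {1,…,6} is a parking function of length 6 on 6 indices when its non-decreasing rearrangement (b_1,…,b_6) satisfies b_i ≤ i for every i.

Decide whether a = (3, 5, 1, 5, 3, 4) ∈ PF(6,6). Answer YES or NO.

NO

Order a: b = (1, 3, 3, 4, 5, 5).
  b_1=1 ≤ 1
  b_2=3 > 2
  fails at i=2 ⇒ NO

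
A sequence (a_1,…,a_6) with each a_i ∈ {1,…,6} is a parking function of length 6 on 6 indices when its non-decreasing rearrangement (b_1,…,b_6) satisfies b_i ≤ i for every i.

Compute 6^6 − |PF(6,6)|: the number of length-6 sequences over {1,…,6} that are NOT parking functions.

29849

#PF = 1·7^5 = 1×16807 = 16807 (Konheim–Weiss)
E.g. (6,4,6,4,5,2) → sorted (2,4,4,5,6,6): b_1=2>1, not a PF.
So 46656 − 16807 = 29849 fail.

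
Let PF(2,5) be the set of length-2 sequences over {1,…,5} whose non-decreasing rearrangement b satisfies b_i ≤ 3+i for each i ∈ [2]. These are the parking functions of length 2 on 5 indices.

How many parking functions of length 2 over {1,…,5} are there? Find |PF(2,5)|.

|PF(2,5)| = (6−2)·6^(2−1) = 4×6 = 24 (Pollak)
Check (1,2) → sorted (1,2): b_i ≤ 3+i ∀i, a PF.

24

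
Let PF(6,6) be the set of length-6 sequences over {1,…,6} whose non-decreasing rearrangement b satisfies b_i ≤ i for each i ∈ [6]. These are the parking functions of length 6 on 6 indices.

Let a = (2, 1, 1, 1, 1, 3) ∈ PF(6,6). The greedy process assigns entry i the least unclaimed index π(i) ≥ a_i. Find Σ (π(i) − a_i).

Σπ = 6·7/2 = 21 (π permutes [6]); Σa = 2+1+1+1+1+3 = 9; disp = 21−9 = 12.

12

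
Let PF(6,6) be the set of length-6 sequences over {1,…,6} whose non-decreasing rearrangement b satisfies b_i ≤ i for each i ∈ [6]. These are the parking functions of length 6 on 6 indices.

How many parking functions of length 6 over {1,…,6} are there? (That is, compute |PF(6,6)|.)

16807

Count = (6+1−6)·(6+1)^{6−1} = 1·16807 = 16807
Check (1,6,4,1,3,3) → sorted (1,1,3,3,4,6): b_i ≤ i ∀i, a PF.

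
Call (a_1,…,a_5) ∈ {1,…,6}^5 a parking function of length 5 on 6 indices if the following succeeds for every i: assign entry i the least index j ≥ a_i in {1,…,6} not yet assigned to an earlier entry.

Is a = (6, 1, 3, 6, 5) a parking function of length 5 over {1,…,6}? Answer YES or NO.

Sorted: b = (1, 3, 5, 6, 6).
  b_1=1 ≤ 2
  b_2=3 ≤ 3
  b_3=5 > 4
  fails at i=3 ⇒ NO

NO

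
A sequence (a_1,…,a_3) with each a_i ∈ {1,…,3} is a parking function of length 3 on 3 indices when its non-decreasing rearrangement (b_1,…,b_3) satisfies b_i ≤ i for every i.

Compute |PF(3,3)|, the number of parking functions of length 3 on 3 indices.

#PF = (4−3)·4^(3−1) = 1×16 = 16
One tuple (3,1,1) → sorted (1,1,3): b_i ≤ i ∀i, a PF.

16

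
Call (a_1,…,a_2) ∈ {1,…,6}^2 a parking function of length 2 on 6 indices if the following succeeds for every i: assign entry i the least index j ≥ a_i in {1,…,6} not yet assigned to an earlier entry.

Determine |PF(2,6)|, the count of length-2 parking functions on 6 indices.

35

|PF| = (7−2)·7^(2−1) = 5·7 = 35 [KW]
Check (3,3) → sorted (3,3): b_i ≤ 4+i ∀i, a PF.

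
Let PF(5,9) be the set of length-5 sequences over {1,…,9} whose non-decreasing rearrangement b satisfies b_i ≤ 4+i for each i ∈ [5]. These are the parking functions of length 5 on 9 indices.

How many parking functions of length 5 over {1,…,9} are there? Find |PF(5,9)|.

Count = (9+1−5)·(9+1)^{5−1} = 5 · 10000 = 50000 (Konheim–Weiss)
One tuple (4,5,6,9,1) → sorted (1,4,5,6,9): b_i ≤ 4+i ∀i, a PF.

50000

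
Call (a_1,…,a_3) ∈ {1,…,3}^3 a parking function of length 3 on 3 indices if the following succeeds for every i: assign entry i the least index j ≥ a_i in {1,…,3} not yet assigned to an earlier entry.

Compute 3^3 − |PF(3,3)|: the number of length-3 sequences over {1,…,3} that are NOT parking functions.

|PF| = (3−3+1)·(3+1)^(3−1) = 1×16 = 16
E.g. (3,3,3) → sorted (3,3,3): b_1=3>1, not a PF.
3^3 − 16 = 27 − 16 = 11

11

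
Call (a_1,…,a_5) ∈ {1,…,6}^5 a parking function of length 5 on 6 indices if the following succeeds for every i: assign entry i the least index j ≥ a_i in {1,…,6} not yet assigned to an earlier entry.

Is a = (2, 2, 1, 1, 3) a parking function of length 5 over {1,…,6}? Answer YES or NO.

YES

Sorted: b = (1, 1, 2, 2, 3).
  b_1=1 ≤ 2
  b_2=1 ≤ 3
  b_3=2 ≤ 4
  b_4=2 ≤ 5
  b_5=3 ≤ 6
All bounds hold ⇒ YES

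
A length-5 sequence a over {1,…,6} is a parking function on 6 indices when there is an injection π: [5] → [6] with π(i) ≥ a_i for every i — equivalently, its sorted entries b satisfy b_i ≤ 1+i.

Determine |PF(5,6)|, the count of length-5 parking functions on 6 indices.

4802

Count = 2·7^4 = 2 · 2401 = 4802 (Pollak)
Example (2,3,6,1,5) → sorted (1,2,3,5,6): b_i ≤ 1+i ∀i, a PF.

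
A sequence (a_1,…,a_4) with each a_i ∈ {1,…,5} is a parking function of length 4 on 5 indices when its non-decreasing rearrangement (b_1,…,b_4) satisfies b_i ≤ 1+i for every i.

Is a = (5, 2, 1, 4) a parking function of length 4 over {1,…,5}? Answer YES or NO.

Order a: b = (1, 2, 4, 5).
  b_1=1 ≤ 2
  b_2=2 ≤ 3
  b_3=4 ≤ 4
  b_4=5 ≤ 5
All bounds hold ⇒ YES

YES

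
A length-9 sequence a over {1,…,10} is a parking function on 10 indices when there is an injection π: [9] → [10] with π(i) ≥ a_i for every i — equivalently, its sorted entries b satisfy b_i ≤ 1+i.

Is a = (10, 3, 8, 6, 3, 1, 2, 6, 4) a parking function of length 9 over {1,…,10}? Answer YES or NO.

YES

Rearranged: b = (1, 2, 3, 3, 4, 6, 6, 8, 10).
  b_1=1 ≤ 2
  b_2=2 ≤ 3
  b_3=3 ≤ 4
  b_4=3 ≤ 5
  b_5=4 ≤ 6
  b_6=6 ≤ 7
  b_7=6 ≤ 8
  b_8=8 ≤ 9
  b_9=10 ≤ 10
All bounds hold ⇒ YES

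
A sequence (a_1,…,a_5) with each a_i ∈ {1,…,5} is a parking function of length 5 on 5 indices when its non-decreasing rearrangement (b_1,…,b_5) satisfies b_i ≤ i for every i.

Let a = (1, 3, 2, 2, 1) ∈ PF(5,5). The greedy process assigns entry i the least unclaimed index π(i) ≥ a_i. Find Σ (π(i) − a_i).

6

Σπ(i) = 1+…+5 = 15; Σa = 1+3+2+2+1 = 9; disp = 15−9 = 6.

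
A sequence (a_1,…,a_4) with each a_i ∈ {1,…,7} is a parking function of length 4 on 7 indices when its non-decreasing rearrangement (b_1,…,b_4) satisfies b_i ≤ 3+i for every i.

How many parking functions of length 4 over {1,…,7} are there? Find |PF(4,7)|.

Count = (7−4+1)·(7+1)^(4−1) = 4 · 512 = 2048 (Pollak)
One tuple (5,2,4,5) → sorted (2,4,5,5): b_i ≤ 3+i ∀i, a PF.

2048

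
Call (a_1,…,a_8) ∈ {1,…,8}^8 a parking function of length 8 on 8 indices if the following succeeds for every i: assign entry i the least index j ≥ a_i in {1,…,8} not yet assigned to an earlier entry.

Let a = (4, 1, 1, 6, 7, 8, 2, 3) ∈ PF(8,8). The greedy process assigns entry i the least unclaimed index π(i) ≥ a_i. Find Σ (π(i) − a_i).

Σπ = 36 ({1..8} each once); Σa = 4+1+1+6+7+8+2+3 = 32; disp = 36−32 = 4.

4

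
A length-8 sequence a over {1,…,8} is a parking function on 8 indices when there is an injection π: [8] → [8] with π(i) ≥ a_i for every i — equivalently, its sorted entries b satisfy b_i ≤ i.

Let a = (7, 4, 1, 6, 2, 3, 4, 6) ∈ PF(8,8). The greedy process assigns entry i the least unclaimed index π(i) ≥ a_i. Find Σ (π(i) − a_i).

Σπ = 8·9/2 = 36 (π permutes [8]); Σa = 7+4+1+6+2+3+4+6 = 33; disp = 36−33 = 3.

3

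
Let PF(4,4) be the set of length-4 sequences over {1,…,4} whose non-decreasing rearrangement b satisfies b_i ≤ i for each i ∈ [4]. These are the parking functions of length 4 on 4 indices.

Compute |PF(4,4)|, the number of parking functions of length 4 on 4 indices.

125

|PF| = (4+1−4)·(4+1)^{4−1} = 1 · 125 = 125 (Konheim–Weiss)
One tuple (3,2,1,4) → sorted (1,2,3,4): b_i ≤ i ∀i, a PF.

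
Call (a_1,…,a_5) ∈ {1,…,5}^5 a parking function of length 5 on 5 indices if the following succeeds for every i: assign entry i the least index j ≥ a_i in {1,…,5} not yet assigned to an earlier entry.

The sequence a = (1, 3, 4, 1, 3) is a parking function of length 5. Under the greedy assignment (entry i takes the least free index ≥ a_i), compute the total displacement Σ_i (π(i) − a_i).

Σπ(i) = 1+…+5 = 15; Σa = 1+3+4+1+3 = 12; disp = 15−12 = 3.

3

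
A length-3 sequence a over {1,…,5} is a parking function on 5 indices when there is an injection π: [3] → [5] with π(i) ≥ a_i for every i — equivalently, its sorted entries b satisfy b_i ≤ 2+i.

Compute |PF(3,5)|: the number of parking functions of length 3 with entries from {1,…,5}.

|PF(3,5)| = (5+1−3)·(5+1)^{3−1} = 3·36 = 108 (Konheim–Weiss)
One tuple (5,3,4) → sorted (3,4,5): b_i ≤ 2+i ∀i, a PF.

108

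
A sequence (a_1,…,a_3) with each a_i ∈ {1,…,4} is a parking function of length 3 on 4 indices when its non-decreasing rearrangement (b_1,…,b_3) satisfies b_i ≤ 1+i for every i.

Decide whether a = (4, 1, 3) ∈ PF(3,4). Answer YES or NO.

Rearranged: b = (1, 3, 4).
  b_1=1 ≤ 2
  b_2=3 ≤ 3
  b_3=4 ≤ 4
All bounds hold ⇒ YES

YES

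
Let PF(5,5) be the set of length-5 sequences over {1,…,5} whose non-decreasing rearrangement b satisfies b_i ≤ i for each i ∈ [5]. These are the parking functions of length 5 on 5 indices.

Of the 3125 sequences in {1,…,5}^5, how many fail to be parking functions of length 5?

Count = (5−5+1)·(5+1)^(5−1) = 1×1296 = 1296
E.g. (5,5,5,4,4) → sorted (4,4,5,5,5): b_1=4>1, not a PF.
Total 3125; non-PF = 3125−1296 = 1829

1829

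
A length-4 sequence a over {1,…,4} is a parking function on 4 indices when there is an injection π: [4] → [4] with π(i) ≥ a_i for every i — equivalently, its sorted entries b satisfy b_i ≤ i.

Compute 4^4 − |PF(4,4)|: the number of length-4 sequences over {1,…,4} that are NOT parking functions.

131

#PF = (4+1−4)·(4+1)^{4−1} = 1×125 = 125 [KW]
E.g. (4,4,2,4) → sorted (2,4,4,4): b_1=2>1, not a PF.
4^4 − 125 = 256 − 125 = 131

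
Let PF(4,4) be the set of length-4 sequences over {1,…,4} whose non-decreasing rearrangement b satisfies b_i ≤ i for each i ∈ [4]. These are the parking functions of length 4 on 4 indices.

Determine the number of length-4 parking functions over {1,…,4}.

|PF(4,4)| = 1·5^3 = 1·125 = 125
Check (1,2,4,1) → sorted (1,1,2,4): b_i ≤ i ∀i, a PF.

125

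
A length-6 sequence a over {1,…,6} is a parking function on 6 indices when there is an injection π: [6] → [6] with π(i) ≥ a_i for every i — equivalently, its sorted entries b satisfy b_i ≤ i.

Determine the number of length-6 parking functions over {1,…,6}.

Count = (6−6+1)·(6+1)^(6−1) = 1×16807 = 16807 [KW]
E.g. (2,5,1,4,3,3) → sorted (1,2,3,3,4,5): b_i ≤ i ∀i, a PF.

16807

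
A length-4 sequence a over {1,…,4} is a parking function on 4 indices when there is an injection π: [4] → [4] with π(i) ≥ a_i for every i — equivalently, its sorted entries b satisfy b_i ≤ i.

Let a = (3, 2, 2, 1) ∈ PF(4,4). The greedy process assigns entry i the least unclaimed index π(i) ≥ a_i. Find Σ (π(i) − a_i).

Σπ(i) = 1+…+4 = 10; Σa = 3+2+2+1 = 8; disp = 10−8 = 2.

2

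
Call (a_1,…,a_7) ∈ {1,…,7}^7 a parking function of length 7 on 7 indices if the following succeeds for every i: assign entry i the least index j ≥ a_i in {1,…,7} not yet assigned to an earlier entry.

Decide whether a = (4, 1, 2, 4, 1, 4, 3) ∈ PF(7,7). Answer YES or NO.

Order a: b = (1, 1, 2, 3, 4, 4, 4).
  b_1=1 ≤ 1
  b_2=1 ≤ 2
  b_3=2 ≤ 3
  b_4=3 ≤ 4
  b_5=4 ≤ 5
  b_6=4 ≤ 6
  b_7=4 ≤ 7
All bounds hold ⇒ YES

YES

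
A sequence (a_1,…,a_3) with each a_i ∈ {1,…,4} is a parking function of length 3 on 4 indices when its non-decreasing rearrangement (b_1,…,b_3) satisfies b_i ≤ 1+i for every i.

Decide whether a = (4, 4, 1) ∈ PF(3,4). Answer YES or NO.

Order a: b = (1, 4, 4).
  b_1=1 ≤ 2
  b_2=4 > 3
  fails at i=2 ⇒ NO

NO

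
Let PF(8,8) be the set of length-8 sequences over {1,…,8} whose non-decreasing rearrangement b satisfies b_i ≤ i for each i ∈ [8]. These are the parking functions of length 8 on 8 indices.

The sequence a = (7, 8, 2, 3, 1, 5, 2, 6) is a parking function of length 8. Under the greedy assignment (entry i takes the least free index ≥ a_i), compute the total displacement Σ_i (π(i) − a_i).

Σπ = 36 ({1..8} each once); Σa = 7+8+2+3+1+5+2+6 = 34; disp = 36−34 = 2.

2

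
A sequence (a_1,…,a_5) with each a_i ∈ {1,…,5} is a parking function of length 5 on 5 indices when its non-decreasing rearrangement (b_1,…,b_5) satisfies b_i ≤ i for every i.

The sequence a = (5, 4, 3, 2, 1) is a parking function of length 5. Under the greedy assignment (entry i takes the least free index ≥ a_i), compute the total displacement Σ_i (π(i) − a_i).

0

Σπ(i) = 1+…+5 = 15; Σa = 5+4+3+2+1 = 15; disp = 15−15 = 0.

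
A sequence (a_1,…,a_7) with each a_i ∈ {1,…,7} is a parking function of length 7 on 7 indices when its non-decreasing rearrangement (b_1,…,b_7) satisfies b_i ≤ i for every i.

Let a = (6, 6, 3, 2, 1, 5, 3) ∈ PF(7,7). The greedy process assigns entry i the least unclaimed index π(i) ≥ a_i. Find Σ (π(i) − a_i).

Σπ = 28 ({1..7} each once); Σa = 6+6+3+2+1+5+3 = 26; disp = 28−26 = 2.

2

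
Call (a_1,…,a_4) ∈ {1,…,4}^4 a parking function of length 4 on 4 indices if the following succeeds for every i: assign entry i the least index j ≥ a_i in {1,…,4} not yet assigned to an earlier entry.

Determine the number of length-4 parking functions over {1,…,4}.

125

|PF| = (4−4+1)·(4+1)^(4−1) = 1 · 125 = 125 (Konheim–Weiss)
E.g. (2,1,3,4) → sorted (1,2,3,4): b_i ≤ i ∀i, a PF.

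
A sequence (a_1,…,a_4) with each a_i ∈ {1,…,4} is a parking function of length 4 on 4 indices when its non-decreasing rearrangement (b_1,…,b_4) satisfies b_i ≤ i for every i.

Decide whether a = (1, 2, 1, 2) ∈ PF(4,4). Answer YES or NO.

Sorted: b = (1, 1, 2, 2).
  b_1=1 ≤ 1
  b_2=1 ≤ 2
  b_3=2 ≤ 3
  b_4=2 ≤ 4
All bounds hold ⇒ YES

YES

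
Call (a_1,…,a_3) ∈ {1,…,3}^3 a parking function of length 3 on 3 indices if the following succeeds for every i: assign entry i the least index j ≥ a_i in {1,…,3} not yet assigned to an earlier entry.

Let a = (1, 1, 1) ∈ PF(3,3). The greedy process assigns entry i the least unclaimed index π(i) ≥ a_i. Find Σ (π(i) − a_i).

3

Σπ(i) = 1+…+3 = 6; Σa = 1+1+1 = 3; disp = 6−3 = 3.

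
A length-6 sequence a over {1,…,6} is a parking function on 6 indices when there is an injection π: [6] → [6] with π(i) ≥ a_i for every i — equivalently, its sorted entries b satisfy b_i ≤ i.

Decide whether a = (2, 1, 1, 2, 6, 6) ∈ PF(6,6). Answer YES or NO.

Sorted: b = (1, 1, 2, 2, 6, 6).
  b_1=1 ≤ 1
  b_2=1 ≤ 2
  b_3=2 ≤ 3
  b_4=2 ≤ 4
  b_5=6 > 5
  fails at i=5 ⇒ NO

NO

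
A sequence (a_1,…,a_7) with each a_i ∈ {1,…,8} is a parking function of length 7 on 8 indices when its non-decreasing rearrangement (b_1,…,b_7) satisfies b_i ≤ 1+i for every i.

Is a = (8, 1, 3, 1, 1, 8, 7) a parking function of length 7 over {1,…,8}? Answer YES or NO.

Rearranged: b = (1, 1, 1, 3, 7, 8, 8).
  b_1=1 ≤ 2
  b_2=1 ≤ 3
  b_3=1 ≤ 4
  b_4=3 ≤ 5
  b_5=7 > 6
  fails at i=5 ⇒ NO

NO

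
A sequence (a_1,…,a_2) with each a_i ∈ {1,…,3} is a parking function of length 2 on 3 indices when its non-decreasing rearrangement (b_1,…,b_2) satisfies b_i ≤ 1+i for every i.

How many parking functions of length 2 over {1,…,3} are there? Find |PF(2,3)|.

#PF = 2·4^1 = 2·4 = 8 (Pollak)
E.g. (3,1) → sorted (1,3): b_i ≤ 1+i ∀i, a PF.

8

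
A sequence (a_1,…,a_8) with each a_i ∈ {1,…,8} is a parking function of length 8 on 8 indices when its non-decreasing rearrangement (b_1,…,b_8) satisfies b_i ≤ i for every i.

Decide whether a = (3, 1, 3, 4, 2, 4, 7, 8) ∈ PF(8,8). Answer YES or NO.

Sorted: b = (1, 2, 3, 3, 4, 4, 7, 8).
  b_1=1 ≤ 1
  b_2=2 ≤ 2
  b_3=3 ≤ 3
  b_4=3 ≤ 4
  b_5=4 ≤ 5
  b_6=4 ≤ 6
  b_7=7 ≤ 7
  b_8=8 ≤ 8
All bounds hold ⇒ YES

YES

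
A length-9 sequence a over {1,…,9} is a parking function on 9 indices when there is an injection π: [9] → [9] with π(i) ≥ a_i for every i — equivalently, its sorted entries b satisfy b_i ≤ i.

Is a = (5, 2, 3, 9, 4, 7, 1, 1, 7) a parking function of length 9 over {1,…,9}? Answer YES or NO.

Order a: b = (1, 1, 2, 3, 4, 5, 7, 7, 9).
  b_1=1 ≤ 1
  b_2=1 ≤ 2
  b_3=2 ≤ 3
  b_4=3 ≤ 4
  b_5=4 ≤ 5
  b_6=5 ≤ 6
  b_7=7 ≤ 7
  b_8=7 ≤ 8
  b_9=9 ≤ 9
All bounds hold ⇒ YES

YES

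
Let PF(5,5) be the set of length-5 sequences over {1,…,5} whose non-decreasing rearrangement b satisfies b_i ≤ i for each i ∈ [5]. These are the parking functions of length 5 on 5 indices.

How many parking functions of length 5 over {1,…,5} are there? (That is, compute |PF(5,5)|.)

Count = 1·6^4 = 1·1296 = 1296 [KW]
One tuple (5,2,1,4,2) → sorted (1,2,2,4,5): b_i ≤ i ∀i, a PF.

1296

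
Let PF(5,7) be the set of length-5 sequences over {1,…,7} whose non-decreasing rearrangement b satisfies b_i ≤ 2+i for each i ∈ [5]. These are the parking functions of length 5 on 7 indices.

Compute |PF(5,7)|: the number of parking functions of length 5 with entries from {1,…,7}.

|PF(5,7)| = (7−5+1)·(7+1)^(5−1) = 3 · 4096 = 12288 (Pollak)
E.g. (4,2,1,2,4) → sorted (1,2,2,4,4): b_i ≤ 2+i ∀i, a PF.

12288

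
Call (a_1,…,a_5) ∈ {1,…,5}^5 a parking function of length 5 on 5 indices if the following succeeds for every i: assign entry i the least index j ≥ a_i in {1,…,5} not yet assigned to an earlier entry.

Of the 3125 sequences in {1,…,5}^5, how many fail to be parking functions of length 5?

1829

#PF = (6−5)·6^(5−1) = 1×1296 = 1296 (Pollak)
One tuple (3,4,1,5,5) → sorted (1,3,4,5,5): b_2=3>2, not a PF.
5^5 − 1296 = 3125 − 1296 = 1829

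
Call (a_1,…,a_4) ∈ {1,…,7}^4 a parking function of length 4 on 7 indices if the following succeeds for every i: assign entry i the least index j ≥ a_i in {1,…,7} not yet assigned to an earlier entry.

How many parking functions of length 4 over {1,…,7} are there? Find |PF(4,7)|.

|PF| = 4·8^3 = 4×512 = 2048 [KW]
E.g. (2,6,2,6) → sorted (2,2,6,6): b_i ≤ 3+i ∀i, a PF.

2048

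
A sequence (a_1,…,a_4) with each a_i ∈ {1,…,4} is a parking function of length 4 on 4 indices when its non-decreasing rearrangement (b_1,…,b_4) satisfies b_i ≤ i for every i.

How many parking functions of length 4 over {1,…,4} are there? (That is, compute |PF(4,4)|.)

125

|PF(4,4)| = 1·5^3 = 1 · 125 = 125 (Konheim–Weiss)
Example (1,1,1,3) → sorted (1,1,1,3): b_i ≤ i ∀i, a PF.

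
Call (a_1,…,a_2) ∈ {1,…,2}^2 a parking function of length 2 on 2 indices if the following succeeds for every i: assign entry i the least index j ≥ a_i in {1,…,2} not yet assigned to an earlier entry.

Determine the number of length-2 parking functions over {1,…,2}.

3

|PF(2,2)| = (2+1−2)·(2+1)^{2−1} = 1×3 = 3 [KW]
E.g. (1,2) → sorted (1,2): b_i ≤ i ∀i, a PF.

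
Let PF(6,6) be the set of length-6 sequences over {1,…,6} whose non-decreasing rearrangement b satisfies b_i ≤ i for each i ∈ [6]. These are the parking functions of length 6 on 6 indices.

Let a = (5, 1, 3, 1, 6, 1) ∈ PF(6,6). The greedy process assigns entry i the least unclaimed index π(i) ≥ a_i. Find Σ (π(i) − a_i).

4

Σπ = 6·7/2 = 21 (π permutes [6]); Σa = 5+1+3+1+6+1 = 17; disp = 21−17 = 4.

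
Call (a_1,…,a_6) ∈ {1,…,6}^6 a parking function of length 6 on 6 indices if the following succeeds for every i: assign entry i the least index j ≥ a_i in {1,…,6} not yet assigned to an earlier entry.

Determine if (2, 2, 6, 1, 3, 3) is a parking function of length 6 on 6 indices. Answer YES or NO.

YES

Rearranged: b = (1, 2, 2, 3, 3, 6).
  b_1=1 ≤ 1
  b_2=2 ≤ 2
  b_3=2 ≤ 3
  b_4=3 ≤ 4
  b_5=3 ≤ 5
  b_6=6 ≤ 6
All bounds hold ⇒ YES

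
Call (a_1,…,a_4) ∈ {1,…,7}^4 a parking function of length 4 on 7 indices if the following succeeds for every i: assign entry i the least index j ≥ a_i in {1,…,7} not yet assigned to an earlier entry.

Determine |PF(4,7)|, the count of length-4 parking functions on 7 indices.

2048

|PF(4,7)| = (7−4+1)·(7+1)^(4−1) = 4·512 = 2048 [KW]
E.g. (5,4,5,2) → sorted (2,4,5,5): b_i ≤ 3+i ∀i, a PF.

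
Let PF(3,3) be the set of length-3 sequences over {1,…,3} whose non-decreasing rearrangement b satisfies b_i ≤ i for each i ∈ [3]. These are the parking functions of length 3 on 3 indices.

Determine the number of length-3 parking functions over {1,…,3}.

#PF = (3+1−3)·(3+1)^{3−1} = 1×16 = 16
Check (2,2,1) → sorted (1,2,2): b_i ≤ i ∀i, a PF.

16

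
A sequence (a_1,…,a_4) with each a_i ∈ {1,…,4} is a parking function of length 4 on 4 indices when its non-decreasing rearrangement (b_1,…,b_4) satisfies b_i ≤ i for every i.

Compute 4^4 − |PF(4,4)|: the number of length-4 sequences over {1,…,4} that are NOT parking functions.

|PF(4,4)| = (4−4+1)·(4+1)^(4−1) = 1·125 = 125
Check (2,2,3,4) → sorted (2,2,3,4): b_1=2>1, not a PF.
4^4 − 125 = 256 − 125 = 131

131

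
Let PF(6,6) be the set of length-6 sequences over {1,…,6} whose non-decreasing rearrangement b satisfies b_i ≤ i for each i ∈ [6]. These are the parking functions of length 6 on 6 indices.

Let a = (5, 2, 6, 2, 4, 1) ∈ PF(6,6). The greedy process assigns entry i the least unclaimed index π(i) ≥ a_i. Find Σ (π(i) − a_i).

Σπ = 6·7/2 = 21 (π permutes [6]); Σa = 5+2+6+2+4+1 = 20; disp = 21−20 = 1.

1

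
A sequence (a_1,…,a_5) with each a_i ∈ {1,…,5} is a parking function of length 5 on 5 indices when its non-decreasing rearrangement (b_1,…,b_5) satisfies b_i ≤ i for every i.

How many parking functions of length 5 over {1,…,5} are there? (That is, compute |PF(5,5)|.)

1296

|PF| = (5+1−5)·(5+1)^{5−1} = 1×1296 = 1296 (Pollak)
Check (2,4,5,1,3) → sorted (1,2,3,4,5): b_i ≤ i ∀i, a PF.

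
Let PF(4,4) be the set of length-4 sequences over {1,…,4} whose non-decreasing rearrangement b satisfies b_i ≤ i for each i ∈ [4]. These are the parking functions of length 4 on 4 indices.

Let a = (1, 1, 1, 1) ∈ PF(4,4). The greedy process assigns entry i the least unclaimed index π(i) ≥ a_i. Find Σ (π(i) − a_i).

Σπ(i) = 1+…+4 = 10; Σa = 1+1+1+1 = 4; disp = 10−4 = 6.

6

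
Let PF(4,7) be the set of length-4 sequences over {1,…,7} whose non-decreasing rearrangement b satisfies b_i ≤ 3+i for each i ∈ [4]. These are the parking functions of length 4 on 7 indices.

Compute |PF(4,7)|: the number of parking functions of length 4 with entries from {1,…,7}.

Count = (7+1−4)·(7+1)^{4−1} = 4 · 512 = 2048
Check (1,6,2,4) → sorted (1,2,4,6): b_i ≤ 3+i ∀i, a PF.

2048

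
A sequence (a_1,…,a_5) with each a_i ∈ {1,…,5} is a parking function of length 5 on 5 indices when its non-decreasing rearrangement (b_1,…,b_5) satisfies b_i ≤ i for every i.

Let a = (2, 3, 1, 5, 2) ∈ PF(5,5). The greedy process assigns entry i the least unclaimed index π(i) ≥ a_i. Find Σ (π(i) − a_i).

2

Σπ(i) = 1+…+5 = 15; Σa = 2+3+1+5+2 = 13; disp = 15−13 = 2.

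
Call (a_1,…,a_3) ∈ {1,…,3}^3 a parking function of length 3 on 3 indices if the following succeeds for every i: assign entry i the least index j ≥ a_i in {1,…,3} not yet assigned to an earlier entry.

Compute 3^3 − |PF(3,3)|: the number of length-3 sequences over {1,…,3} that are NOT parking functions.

|PF| = (4−3)·4^(3−1) = 1·16 = 16 (Konheim–Weiss)
Check (2,2,3) → sorted (2,2,3): b_1=2>1, not a PF.
Total 27; non-PF = 27−16 = 11

11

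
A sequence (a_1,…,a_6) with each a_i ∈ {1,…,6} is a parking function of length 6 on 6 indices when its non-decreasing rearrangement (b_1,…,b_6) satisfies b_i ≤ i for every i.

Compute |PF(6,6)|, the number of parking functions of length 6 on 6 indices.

|PF| = (6−6+1)·(6+1)^(6−1) = 1×16807 = 16807 (Pollak)
E.g. (5,4,2,3,1,2) → sorted (1,2,2,3,4,5): b_i ≤ i ∀i, a PF.

16807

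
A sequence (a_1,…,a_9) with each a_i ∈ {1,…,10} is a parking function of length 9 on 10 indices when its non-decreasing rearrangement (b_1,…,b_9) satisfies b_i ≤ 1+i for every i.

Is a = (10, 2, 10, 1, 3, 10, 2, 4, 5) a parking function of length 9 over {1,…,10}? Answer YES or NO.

Order a: b = (1, 2, 2, 3, 4, 5, 10, 10, 10).
  b_1=1 ≤ 2
  b_2=2 ≤ 3
  b_3=2 ≤ 4
  b_4=3 ≤ 5
  b_5=4 ≤ 6
  b_6=5 ≤ 7
  b_7=10 > 8
  fails at i=7 ⇒ NO

NO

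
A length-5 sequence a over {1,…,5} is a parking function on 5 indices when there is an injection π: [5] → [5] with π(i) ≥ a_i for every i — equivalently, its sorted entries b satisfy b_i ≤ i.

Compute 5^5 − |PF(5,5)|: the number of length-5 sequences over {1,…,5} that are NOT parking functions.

Count = 1·6^4 = 1·1296 = 1296 (Pollak)
Check (5,4,4,3,3) → sorted (3,3,4,4,5): b_1=3>1, not a PF.
Total 3125; non-PF = 3125−1296 = 1829

1829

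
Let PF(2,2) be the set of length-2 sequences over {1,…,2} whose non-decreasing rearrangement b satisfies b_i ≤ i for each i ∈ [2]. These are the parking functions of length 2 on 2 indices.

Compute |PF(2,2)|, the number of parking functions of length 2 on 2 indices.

|PF| = 1·3^1 = 1 · 3 = 3
Example (2,1) → sorted (1,2): b_i ≤ i ∀i, a PF.

3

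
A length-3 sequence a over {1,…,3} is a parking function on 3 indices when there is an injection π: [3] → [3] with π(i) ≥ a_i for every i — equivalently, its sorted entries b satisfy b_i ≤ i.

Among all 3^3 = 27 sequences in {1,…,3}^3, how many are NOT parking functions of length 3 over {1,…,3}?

11

#PF = 1·4^2 = 1 · 16 = 16
Check (3,2,2) → sorted (2,2,3): b_1=2>1, not a PF.
So 27 − 16 = 11 fail.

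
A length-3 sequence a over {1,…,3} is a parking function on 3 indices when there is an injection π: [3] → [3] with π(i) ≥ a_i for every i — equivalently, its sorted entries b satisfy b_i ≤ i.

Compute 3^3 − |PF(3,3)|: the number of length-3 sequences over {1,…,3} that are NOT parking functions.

11

|PF| = (3+1−3)·(3+1)^{3−1} = 1 · 16 = 16 (Pollak)
Check (2,3,2) → sorted (2,2,3): b_1=2>1, not a PF.
So 27 − 16 = 11 fail.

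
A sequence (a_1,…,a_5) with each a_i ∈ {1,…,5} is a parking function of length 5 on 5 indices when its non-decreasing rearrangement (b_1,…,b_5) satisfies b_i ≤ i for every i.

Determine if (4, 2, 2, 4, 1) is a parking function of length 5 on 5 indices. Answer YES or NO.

Order a: b = (1, 2, 2, 4, 4).
  b_1=1 ≤ 1
  b_2=2 ≤ 2
  b_3=2 ≤ 3
  b_4=4 ≤ 4
  b_5=4 ≤ 5
All bounds hold ⇒ YES

YES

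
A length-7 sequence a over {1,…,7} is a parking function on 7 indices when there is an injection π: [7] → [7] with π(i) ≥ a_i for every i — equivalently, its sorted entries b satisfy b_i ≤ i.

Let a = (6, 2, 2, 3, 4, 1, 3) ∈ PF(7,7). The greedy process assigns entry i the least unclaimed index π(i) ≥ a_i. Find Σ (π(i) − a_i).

Σπ = 7·8/2 = 28 (π permutes [7]); Σa = 6+2+2+3+4+1+3 = 21; disp = 28−21 = 7.

7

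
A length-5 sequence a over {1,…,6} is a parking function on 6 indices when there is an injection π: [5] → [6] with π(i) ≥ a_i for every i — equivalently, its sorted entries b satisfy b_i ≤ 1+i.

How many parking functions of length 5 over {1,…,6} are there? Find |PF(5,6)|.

|PF(5,6)| = (7−5)·7^(5−1) = 2×2401 = 4802 (Konheim–Weiss)
One tuple (3,1,2,5,5) → sorted (1,2,3,5,5): b_i ≤ 1+i ∀i, a PF.

4802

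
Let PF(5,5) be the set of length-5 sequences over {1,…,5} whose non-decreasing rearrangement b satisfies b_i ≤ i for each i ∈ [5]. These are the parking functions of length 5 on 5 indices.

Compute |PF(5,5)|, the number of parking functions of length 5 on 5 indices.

Count = (5−5+1)·(5+1)^(5−1) = 1·1296 = 1296
E.g. (2,2,1,4,2) → sorted (1,2,2,2,4): b_i ≤ i ∀i, a PF.

1296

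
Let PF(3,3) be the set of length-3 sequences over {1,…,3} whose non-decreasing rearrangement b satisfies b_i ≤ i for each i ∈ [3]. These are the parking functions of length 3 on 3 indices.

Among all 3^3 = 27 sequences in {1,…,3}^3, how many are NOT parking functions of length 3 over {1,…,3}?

#PF = (4−3)·4^(3−1) = 1·16 = 16 (Konheim–Weiss)
E.g. (3,3,3) → sorted (3,3,3): b_1=3>1, not a PF.
Total 27; non-PF = 27−16 = 11

11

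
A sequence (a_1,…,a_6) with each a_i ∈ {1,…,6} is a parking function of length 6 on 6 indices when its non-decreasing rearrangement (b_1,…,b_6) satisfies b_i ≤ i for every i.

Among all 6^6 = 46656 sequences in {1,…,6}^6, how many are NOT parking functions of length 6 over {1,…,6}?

#PF = (6−6+1)·(6+1)^(6−1) = 1·16807 = 16807 [KW]
One tuple (6,6,2,6,6,4) → sorted (2,4,6,6,6,6): b_1=2>1, not a PF.
So 46656 − 16807 = 29849 fail.

29849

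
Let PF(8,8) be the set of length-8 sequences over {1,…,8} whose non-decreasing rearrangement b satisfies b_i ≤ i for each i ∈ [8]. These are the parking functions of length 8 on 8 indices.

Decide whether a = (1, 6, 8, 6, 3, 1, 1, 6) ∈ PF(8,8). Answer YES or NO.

Order a: b = (1, 1, 1, 3, 6, 6, 6, 8).
  b_1=1 ≤ 1
  b_2=1 ≤ 2
  b_3=1 ≤ 3
  b_4=3 ≤ 4
  b_5=6 > 5
  fails at i=5 ⇒ NO

NO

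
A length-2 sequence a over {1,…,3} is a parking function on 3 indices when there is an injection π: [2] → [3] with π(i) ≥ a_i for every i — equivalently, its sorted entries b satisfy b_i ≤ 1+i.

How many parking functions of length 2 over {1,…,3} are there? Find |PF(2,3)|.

|PF(2,3)| = (4−2)·4^(2−1) = 2·4 = 8 (Konheim–Weiss)
Check (2,1) → sorted (1,2): b_i ≤ 1+i ∀i, a PF.

8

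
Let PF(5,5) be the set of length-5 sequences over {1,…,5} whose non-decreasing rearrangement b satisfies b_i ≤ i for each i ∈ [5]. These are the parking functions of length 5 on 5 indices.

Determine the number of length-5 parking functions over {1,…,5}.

#PF = (5−5+1)·(5+1)^(5−1) = 1 · 1296 = 1296
One tuple (4,3,4,1,1) → sorted (1,1,3,4,4): b_i ≤ i ∀i, a PF.

1296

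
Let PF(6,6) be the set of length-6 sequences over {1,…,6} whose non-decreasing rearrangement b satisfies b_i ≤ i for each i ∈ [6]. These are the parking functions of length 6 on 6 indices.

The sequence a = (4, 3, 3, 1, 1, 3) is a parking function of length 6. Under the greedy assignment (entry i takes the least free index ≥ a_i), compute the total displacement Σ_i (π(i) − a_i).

Σπ(i) = 1+…+6 = 21; Σa = 4+3+3+1+1+3 = 15; disp = 21−15 = 6.

6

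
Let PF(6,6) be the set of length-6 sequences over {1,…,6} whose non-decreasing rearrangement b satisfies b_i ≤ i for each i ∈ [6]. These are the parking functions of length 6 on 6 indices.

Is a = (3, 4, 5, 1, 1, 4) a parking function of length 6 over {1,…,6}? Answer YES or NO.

YES

Sorted: b = (1, 1, 3, 4, 4, 5).
  b_1=1 ≤ 1
  b_2=1 ≤ 2
  b_3=3 ≤ 3
  b_4=4 ≤ 4
  b_5=4 ≤ 5
  b_6=5 ≤ 6
All bounds hold ⇒ YES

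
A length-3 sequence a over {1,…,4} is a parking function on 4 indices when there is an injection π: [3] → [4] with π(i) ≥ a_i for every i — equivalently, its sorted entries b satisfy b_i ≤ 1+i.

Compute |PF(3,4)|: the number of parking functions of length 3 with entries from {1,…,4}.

50

Count = (5−3)·5^(3−1) = 2×25 = 50
E.g. (2,2,2) → sorted (2,2,2): b_i ≤ 1+i ∀i, a PF.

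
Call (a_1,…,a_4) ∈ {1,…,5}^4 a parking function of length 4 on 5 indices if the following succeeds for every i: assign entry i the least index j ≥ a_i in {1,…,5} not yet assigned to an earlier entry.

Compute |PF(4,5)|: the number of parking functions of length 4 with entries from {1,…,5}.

432

|PF| = (5+1−4)·(5+1)^{4−1} = 2·216 = 432
One tuple (5,1,1,4) → sorted (1,1,4,5): b_i ≤ 1+i ∀i, a PF.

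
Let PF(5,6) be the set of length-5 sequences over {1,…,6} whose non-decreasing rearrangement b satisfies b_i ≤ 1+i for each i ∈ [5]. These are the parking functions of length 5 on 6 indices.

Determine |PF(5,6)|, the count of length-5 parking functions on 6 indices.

4802

Count = (6+1−5)·(6+1)^{5−1} = 2 · 2401 = 4802 [KW]
Check (4,2,5,3,4) → sorted (2,3,4,4,5): b_i ≤ 1+i ∀i, a PF.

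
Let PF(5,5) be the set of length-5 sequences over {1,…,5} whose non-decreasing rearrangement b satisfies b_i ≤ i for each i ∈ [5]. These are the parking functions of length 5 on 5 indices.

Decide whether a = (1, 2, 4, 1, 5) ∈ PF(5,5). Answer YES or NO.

Sorted: b = (1, 1, 2, 4, 5).
  b_1=1 ≤ 1
  b_2=1 ≤ 2
  b_3=2 ≤ 3
  b_4=4 ≤ 4
  b_5=5 ≤ 5
All bounds hold ⇒ YES

YES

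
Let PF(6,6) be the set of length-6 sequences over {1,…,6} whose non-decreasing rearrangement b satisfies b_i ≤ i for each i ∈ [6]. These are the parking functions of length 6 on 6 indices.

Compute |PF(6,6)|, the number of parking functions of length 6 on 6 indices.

#PF = (7−6)·7^(6−1) = 1×16807 = 16807 (Konheim–Weiss)
Check (1,3,1,1,3,6) → sorted (1,1,1,3,3,6): b_i ≤ i ∀i, a PF.

16807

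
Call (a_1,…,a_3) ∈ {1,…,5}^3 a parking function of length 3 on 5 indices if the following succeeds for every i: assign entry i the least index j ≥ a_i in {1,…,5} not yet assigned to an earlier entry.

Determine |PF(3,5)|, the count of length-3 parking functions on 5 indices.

|PF| = (6−3)·6^(3−1) = 3·36 = 108 (Pollak)
Example (1,2,3) → sorted (1,2,3): b_i ≤ 2+i ∀i, a PF.

108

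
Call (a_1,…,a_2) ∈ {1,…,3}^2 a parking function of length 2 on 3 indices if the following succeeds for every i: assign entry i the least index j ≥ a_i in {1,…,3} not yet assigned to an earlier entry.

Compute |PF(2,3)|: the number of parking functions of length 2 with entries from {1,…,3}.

|PF(2,3)| = (3−2+1)·(3+1)^(2−1) = 2·4 = 8 (Konheim–Weiss)
Check (3,1) → sorted (1,3): b_i ≤ 1+i ∀i, a PF.

8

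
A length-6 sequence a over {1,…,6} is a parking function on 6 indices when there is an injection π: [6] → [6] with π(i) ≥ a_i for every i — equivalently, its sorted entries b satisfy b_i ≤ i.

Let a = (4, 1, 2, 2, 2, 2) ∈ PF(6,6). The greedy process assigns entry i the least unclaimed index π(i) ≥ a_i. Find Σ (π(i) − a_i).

8

Σπ = 21 ({1..6} each once); Σa = 4+1+2+2+2+2 = 13; disp = 21−13 = 8.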